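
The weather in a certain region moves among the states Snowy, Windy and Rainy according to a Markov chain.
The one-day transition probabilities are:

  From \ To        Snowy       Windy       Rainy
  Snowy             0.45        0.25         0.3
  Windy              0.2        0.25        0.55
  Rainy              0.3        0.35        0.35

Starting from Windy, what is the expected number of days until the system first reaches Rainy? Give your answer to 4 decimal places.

2.0690

Let t(s) be the expected number of days to first reach Rainy from state s, with t(Rainy) = 0. Conditioning on the first day:
t(Snowy) = 1 + 0.45·t(Snowy) + 0.25·t(Windy)
t(Windy) = 1 + 0.2·t(Snowy) + 0.25·t(Windy)
Solving: t(Snowy) = 2.7586, t(Windy) = 2.0690.
Expected days from Windy to Rainy: 2.0690.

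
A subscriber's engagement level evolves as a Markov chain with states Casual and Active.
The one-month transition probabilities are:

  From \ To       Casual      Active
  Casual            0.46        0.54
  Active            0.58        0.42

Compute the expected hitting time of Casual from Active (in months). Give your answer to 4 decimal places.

Let t(s) be the expected number of months to first reach Casual from state s, with t(Casual) = 0. Conditioning on the first month:
t(Active) = 1 + 0.42·t(Active)
Solving: t(Active) = 1.7241.
Expected months from Active to Casual: 1.7241.

1.7241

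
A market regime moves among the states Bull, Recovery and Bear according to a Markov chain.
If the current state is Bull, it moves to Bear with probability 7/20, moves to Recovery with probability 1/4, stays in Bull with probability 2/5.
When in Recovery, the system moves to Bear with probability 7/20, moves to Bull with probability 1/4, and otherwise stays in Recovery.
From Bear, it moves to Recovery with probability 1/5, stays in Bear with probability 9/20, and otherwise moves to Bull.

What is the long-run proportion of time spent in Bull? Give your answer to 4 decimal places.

0.3399

Let the stationary distribution be π with π = πP and π_1 + π_2 + π_3 = 1.
π_1 = 0.4·π_1 + 0.25·π_2 + 0.35·π_3
π_2 = 0.25·π_1 + 0.4·π_2 + 0.2·π_3
Solving with the normalization constraint gives π = (0.3399, 0.2712, 0.3889).
So the stationary probability of Bull is 0.3399.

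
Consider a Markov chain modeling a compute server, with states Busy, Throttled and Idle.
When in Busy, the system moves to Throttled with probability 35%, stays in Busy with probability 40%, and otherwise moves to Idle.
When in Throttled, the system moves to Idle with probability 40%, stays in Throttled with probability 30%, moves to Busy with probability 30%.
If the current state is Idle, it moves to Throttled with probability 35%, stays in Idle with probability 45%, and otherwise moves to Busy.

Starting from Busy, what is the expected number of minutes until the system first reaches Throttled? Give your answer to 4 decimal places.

Let t(s) be the expected number of minutes to first reach Throttled from state s, with t(Throttled) = 0. Conditioning on the first minute:
t(Busy) = 1 + 0.4·t(Busy) + 0.25·t(Idle)
t(Idle) = 1 + 0.2·t(Busy) + 0.45·t(Idle)
Solving: t(Busy) = 2.8571, t(Idle) = 2.8571.
Expected minutes from Busy to Throttled: 2.8571.

2.8571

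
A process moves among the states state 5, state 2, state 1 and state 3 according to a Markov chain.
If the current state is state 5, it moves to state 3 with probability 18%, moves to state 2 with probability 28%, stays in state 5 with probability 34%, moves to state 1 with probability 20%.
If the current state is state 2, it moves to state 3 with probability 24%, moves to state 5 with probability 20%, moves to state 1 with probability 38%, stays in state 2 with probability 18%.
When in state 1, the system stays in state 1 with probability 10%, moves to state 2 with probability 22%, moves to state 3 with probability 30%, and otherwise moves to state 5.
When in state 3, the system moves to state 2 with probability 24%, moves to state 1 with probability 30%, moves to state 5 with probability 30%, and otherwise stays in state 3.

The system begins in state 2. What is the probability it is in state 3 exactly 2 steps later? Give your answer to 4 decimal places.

Propagate the distribution vector 2 steps from state 2.
After 0 steps: (0.0000, 1.0000, 0.0000, 0.0000)
After 1 step: (0.2000, 0.1800, 0.3800, 0.2400)
After 2 steps: (0.3204, 0.2296, 0.2184, 0.2316)
P(in state 3 after 2 steps) = 0.2316

0.2316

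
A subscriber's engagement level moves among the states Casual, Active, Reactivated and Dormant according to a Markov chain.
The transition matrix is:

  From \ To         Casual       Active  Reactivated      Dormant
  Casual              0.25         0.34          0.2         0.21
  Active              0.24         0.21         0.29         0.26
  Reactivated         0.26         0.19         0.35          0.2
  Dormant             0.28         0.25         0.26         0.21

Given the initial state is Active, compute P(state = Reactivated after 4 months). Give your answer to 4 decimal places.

Propagate the distribution vector 4 months from Active.
After 0 months: (0.0000, 1.0000, 0.0000, 0.0000)
After 1 month: (0.2400, 0.2100, 0.2900, 0.2600)
After 2 months: (0.2586, 0.2458, 0.2780, 0.2176)
After 3 months: (0.2569, 0.2468, 0.2769, 0.2195)
After 4 months: (0.2569, 0.2466, 0.2769, 0.2196)
P(in Reactivated after 4 months) = 0.2769

0.2769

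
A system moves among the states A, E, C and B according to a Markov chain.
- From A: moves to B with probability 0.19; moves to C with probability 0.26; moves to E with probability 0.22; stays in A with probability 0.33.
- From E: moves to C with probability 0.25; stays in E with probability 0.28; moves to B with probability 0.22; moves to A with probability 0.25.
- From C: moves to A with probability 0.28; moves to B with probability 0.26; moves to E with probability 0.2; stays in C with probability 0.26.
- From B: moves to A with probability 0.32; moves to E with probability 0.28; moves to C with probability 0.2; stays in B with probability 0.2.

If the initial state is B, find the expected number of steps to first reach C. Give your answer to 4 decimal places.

4.3221

Let t(s) be the expected number of steps to first reach C from state s, with t(C) = 0. Conditioning on the first step:
t(A) = 1 + 0.33·t(A) + 0.22·t(E) + 0.19·t(B)
t(E) = 1 + 0.25·t(A) + 0.28·t(E) + 0.22·t(B)
t(B) = 1 + 0.32·t(A) + 0.28·t(E) + 0.2·t(B)
Solving: t(A) = 4.0722, t(E) = 4.1235, t(B) = 4.3221.
Expected steps from B to C: 4.3221.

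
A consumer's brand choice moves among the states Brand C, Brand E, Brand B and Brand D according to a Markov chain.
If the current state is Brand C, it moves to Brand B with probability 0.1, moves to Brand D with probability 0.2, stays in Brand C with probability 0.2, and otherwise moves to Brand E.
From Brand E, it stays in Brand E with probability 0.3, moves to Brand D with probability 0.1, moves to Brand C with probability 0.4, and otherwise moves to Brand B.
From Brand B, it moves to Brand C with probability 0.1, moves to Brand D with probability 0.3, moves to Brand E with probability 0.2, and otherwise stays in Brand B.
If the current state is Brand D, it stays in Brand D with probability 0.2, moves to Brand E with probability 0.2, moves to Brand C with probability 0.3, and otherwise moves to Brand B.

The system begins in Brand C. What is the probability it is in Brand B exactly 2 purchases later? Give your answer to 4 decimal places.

0.2200

Propagate the distribution vector 2 purchases from Brand C.
After 0 purchases: (1.0000, 0.0000, 0.0000, 0.0000)
After 1 purchase: (0.2000, 0.5000, 0.1000, 0.2000)
After 2 purchases: (0.3100, 0.3100, 0.2200, 0.1600)
P(in Brand B after 2 purchases) = 0.2200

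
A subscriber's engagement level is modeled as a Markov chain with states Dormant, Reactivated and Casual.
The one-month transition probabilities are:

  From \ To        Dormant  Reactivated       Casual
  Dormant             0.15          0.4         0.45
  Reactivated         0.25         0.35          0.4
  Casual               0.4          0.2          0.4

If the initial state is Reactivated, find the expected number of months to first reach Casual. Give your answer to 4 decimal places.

2.4309

Let t(s) be the expected number of months to first reach Casual from state s, with t(Casual) = 0. Conditioning on the first month:
t(Dormant) = 1 + 0.15·t(Dormant) + 0.4·t(Reactivated)
t(Reactivated) = 1 + 0.25·t(Dormant) + 0.35·t(Reactivated)
Solving: t(Dormant) = 2.3204, t(Reactivated) = 2.4309.
Expected months from Reactivated to Casual: 2.4309.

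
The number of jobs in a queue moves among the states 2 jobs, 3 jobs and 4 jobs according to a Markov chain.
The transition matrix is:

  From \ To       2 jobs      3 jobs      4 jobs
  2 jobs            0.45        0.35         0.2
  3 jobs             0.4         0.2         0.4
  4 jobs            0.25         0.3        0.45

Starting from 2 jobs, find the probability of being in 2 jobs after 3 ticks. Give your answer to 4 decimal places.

Propagate the distribution vector 3 ticks from 2 jobs.
After 0 ticks: (1.0000, 0.0000, 0.0000)
After 1 tick: (0.4500, 0.3500, 0.2000)
After 2 ticks: (0.3925, 0.2875, 0.3200)
After 3 ticks: (0.3716, 0.2909, 0.3375)
P(in 2 jobs after 3 ticks) = 0.3716

0.3716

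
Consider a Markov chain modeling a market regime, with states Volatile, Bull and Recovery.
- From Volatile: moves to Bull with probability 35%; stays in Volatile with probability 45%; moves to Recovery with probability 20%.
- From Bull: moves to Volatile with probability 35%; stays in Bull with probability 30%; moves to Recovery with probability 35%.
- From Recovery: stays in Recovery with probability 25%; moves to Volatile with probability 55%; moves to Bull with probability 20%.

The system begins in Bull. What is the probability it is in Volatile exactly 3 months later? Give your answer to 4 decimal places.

Propagate the distribution vector 3 months from Bull.
After 0 months: (0.0000, 1.0000, 0.0000)
After 1 month: (0.3500, 0.3000, 0.3500)
After 2 months: (0.4550, 0.2825, 0.2625)
After 3 months: (0.4480, 0.2965, 0.2555)
P(in Volatile after 3 months) = 0.4480

0.4480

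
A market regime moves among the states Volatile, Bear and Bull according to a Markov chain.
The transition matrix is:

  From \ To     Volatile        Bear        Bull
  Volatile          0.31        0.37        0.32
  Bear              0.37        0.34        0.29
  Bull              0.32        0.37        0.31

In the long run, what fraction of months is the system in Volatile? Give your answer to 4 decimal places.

0.3346

Let the stationary distribution be π with π = πP and π_1 + π_2 + π_3 = 1.
π_1 = 0.31·π_1 + 0.37·π_2 + 0.32·π_3
π_2 = 0.37·π_1 + 0.34·π_2 + 0.37·π_3
Solving with the normalization constraint gives π = (0.3346, 0.3592, 0.3062).
So the stationary probability of Volatile is 0.3346.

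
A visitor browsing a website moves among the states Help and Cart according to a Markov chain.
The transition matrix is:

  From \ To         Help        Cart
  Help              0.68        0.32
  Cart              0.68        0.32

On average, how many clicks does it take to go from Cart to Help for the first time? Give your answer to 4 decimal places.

1.4706

Let t(s) be the expected number of clicks to first reach Help from state s, with t(Help) = 0. Conditioning on the first click:
t(Cart) = 1 + 0.32·t(Cart)
Solving: t(Cart) = 1.4706.
Expected clicks from Cart to Help: 1.4706.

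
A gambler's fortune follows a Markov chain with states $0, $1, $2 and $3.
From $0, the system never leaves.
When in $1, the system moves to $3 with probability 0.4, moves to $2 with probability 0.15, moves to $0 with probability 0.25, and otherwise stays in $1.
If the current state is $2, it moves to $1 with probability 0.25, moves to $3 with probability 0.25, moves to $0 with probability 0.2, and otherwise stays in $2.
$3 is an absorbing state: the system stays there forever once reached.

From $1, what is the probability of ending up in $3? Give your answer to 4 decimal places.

0.6077

Let h(s) be the probability of absorption at $3 starting from transient state s. Then h($3) = 1 and h($0) = 0. By first-step analysis:
h($1) = 0.25·0 + 0.2·h($1) + 0.15·h($2) + 0.4·1
h($2) = 0.2·0 + 0.25·h($1) + 0.3·h($2) + 0.25·1
Solving: h($1) = 0.6077, h($2) = 0.5742.
Starting from $1, the probability is 0.6077.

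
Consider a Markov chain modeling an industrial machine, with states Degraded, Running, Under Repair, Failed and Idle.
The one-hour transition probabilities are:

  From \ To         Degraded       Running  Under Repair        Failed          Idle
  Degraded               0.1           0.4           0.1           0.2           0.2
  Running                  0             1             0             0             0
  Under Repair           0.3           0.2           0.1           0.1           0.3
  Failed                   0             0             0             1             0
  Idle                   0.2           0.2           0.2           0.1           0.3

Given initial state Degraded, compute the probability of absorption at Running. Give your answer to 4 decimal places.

0.6667

Let h(s) be the probability of absorption at Running starting from transient state s. Then h(Running) = 1 and h(Failed) = 0. By first-step analysis:
h(Degraded) = 0.1·h(Degraded) + 0.4·1 + 0.1·h(Under Repair) + 0.2·0 + 0.2·h(Idle)
h(Under Repair) = 0.3·h(Degraded) + 0.2·1 + 0.1·h(Under Repair) + 0.1·0 + 0.3·h(Idle)
h(Idle) = 0.2·h(Degraded) + 0.2·1 + 0.2·h(Under Repair) + 0.1·0 + 0.3·h(Idle)
Solving: h(Degraded) = 0.6667, h(Under Repair) = 0.6667, h(Idle) = 0.6667.
Starting from Degraded, the probability is 0.6667.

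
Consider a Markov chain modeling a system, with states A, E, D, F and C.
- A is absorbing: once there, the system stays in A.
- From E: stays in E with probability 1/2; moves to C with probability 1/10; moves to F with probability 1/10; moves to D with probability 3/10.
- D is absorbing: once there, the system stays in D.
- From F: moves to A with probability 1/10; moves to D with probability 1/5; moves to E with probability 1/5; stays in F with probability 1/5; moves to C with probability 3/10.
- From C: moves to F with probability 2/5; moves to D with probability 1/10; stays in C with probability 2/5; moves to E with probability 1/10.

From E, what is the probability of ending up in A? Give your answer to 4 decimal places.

Let h(s) be the probability of absorption at A starting from transient state s. Then h(A) = 1 and h(D) = 0. By first-step analysis:
h(E) = 0.5·h(E) + 0.3·0 + 0.1·h(F) + 0.1·h(C)
h(F) = 0.1·1 + 0.2·h(E) + 0.2·0 + 0.2·h(F) + 0.3·h(C)
h(C) = 0.1·h(E) + 0.1·0 + 0.4·h(F) + 0.4·h(C)
Solving: h(E) = 0.0671, h(F) = 0.1946, h(C) = 0.1409.
Starting from E, the probability is 0.0671.

0.0671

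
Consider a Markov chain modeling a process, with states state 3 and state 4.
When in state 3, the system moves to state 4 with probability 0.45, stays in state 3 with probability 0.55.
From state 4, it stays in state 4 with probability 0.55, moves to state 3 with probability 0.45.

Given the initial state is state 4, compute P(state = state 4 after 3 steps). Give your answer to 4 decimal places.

0.5005

Propagate the distribution vector 3 steps from state 4.
After 0 steps: (0.0000, 1.0000)
After 1 step: (0.4500, 0.5500)
After 2 steps: (0.4950, 0.5050)
After 3 steps: (0.4995, 0.5005)
P(in state 4 after 3 steps) = 0.5005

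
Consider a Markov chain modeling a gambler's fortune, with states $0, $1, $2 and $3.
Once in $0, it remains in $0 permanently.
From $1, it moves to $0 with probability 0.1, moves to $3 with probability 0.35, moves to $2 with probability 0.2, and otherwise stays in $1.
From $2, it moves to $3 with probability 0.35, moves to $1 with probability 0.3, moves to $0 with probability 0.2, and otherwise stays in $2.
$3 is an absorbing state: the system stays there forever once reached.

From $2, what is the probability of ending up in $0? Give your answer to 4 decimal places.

0.3249

Let h(s) be the probability of absorption at $0 starting from transient state s. Then h($0) = 1 and h($3) = 0. By first-step analysis:
h($1) = 0.1·1 + 0.35·h($1) + 0.2·h($2) + 0.35·0
h($2) = 0.2·1 + 0.3·h($1) + 0.15·h($2) + 0.35·0
Solving: h($1) = 0.2538, h($2) = 0.3249.
Starting from $2, the probability is 0.3249.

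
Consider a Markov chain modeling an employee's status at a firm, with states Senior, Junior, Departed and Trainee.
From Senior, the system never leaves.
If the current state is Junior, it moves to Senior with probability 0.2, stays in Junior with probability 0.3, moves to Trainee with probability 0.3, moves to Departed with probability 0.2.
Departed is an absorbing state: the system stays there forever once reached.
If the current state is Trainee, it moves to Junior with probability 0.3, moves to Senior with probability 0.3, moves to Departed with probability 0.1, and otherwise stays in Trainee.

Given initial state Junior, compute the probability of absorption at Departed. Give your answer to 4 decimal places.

0.4250

Let h(s) be the probability of absorption at Departed starting from transient state s. Then h(Departed) = 1 and h(Senior) = 0. By first-step analysis:
h(Junior) = 0.2·0 + 0.3·h(Junior) + 0.2·1 + 0.3·h(Trainee)
h(Trainee) = 0.3·0 + 0.3·h(Junior) + 0.1·1 + 0.3·h(Trainee)
Solving: h(Junior) = 0.4250, h(Trainee) = 0.3250.
Starting from Junior, the probability is 0.4250.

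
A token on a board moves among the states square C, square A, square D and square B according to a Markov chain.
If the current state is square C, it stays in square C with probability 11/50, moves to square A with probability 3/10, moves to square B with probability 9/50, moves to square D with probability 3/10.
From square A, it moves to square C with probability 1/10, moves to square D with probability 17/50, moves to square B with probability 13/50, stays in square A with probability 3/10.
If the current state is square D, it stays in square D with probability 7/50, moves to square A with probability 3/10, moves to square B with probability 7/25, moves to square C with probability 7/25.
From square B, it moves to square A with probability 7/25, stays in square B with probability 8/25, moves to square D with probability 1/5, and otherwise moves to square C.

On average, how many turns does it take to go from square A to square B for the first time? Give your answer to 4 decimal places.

3.9695

Let t(s) be the expected number of turns to first reach square B from state s, with t(square B) = 0. Conditioning on the first turn:
t(square C) = 1 + 0.22·t(square C) + 0.3·t(square A) + 0.3·t(square D)
t(square A) = 1 + 0.1·t(square C) + 0.3·t(square A) + 0.34·t(square D)
t(square D) = 1 + 0.28·t(square C) + 0.3·t(square A) + 0.14·t(square D)
Solving: t(square C) = 4.3309, t(square A) = 3.9695, t(square D) = 3.9576.
Expected turns from square A to square B: 3.9695.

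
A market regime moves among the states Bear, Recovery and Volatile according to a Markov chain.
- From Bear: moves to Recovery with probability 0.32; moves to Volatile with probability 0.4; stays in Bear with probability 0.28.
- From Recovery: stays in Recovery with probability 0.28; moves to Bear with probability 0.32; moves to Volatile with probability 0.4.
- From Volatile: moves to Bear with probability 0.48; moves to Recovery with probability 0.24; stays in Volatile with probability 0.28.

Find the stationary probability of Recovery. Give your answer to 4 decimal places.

0.2802

Let the stationary distribution be π with π = πP and π_1 + π_2 + π_3 = 1.
π_1 = 0.28·π_1 + 0.32·π_2 + 0.48·π_3
π_2 = 0.32·π_1 + 0.28·π_2 + 0.24·π_3
Solving with the normalization constraint gives π = (0.3626, 0.2802, 0.3571).
So the stationary probability of Recovery is 0.2802.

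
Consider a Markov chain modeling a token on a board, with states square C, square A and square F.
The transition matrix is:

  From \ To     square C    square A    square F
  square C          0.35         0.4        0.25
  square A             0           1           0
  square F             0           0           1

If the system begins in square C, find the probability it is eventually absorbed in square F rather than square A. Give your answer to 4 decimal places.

Let h(s) be the probability of absorption at square F starting from transient state s. Then h(square F) = 1 and h(square A) = 0. By first-step analysis:
h(square C) = 0.35·h(square C) + 0.4·0 + 0.25·1
Solving: h(square C) = 0.3846.
Starting from square C, the probability is 0.3846.

0.3846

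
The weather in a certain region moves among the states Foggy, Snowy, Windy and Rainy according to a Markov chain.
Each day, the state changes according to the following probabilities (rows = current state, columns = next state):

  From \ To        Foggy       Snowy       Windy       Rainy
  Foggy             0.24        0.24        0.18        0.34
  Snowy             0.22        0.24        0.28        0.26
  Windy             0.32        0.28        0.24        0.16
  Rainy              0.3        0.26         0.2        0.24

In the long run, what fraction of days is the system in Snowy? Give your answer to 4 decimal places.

Let the stationary distribution be π with π = πP and π_1 + π_2 + π_3 + π_4 = 1.
π_1 = 0.24·π_1 + 0.22·π_2 + 0.32·π_3 + 0.3·π_4
π_2 = 0.24·π_1 + 0.24·π_2 + 0.28·π_3 + 0.26·π_4
π_3 = 0.18·π_1 + 0.28·π_2 + 0.24·π_3 + 0.2·π_4
Solving with the normalization constraint gives π = (0.2681, 0.2540, 0.2239, 0.2540).
So the stationary probability of Snowy is 0.2540.

0.2540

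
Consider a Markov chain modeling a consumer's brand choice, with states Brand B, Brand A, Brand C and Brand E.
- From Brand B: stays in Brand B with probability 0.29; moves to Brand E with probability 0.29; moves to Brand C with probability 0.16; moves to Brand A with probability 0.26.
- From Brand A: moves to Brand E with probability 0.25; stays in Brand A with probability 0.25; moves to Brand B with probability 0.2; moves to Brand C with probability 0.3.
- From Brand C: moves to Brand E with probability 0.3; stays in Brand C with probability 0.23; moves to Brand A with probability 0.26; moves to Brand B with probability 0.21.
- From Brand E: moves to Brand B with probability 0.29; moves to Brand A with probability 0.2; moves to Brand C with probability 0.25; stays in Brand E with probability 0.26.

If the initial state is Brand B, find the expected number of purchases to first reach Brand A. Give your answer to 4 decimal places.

4.1154

Let t(s) be the expected number of purchases to first reach Brand A from state s, with t(Brand A) = 0. Conditioning on the first purchase:
t(Brand B) = 1 + 0.29·t(Brand B) + 0.16·t(Brand C) + 0.29·t(Brand E)
t(Brand C) = 1 + 0.21·t(Brand B) + 0.23·t(Brand C) + 0.3·t(Brand E)
t(Brand E) = 1 + 0.29·t(Brand B) + 0.25·t(Brand C) + 0.26·t(Brand E)
Solving: t(Brand B) = 4.1154, t(Brand C) = 4.1180, t(Brand E) = 4.3553.
Expected purchases from Brand B to Brand A: 4.1154.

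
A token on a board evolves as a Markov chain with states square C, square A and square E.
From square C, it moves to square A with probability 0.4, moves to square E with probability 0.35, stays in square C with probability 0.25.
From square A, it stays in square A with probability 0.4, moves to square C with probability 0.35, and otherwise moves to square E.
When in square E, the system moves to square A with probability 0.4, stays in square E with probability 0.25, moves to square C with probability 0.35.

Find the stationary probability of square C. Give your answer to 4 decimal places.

0.3182

Let the stationary distribution be π with π = πP and π_1 + π_2 + π_3 = 1.
π_1 = 0.25·π_1 + 0.35·π_2 + 0.35·π_3
π_2 = 0.4·π_1 + 0.4·π_2 + 0.4·π_3
Solving with the normalization constraint gives π = (0.3182, 0.4000, 0.2818).
So the stationary probability of square C is 0.3182.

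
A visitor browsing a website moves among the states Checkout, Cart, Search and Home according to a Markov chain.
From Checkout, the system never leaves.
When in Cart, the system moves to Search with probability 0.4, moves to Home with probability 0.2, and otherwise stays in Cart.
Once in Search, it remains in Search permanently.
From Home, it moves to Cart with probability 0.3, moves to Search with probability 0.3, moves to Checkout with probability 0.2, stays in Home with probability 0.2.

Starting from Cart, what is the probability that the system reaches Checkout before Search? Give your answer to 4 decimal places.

Let h(s) be the probability of absorption at Checkout starting from transient state s. Then h(Checkout) = 1 and h(Search) = 0. By first-step analysis:
h(Cart) = 0.4·h(Cart) + 0.4·0 + 0.2·h(Home)
h(Home) = 0.2·1 + 0.3·h(Cart) + 0.3·0 + 0.2·h(Home)
Solving: h(Cart) = 0.0952, h(Home) = 0.2857.
Starting from Cart, the probability is 0.0952.

0.0952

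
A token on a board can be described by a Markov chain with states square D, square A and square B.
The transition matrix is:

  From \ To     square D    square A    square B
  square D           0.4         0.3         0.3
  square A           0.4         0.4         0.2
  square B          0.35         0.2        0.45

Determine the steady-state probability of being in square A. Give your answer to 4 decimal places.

Let the stationary distribution be π with π = πP and π_1 + π_2 + π_3 = 1.
π_1 = 0.4·π_1 + 0.4·π_2 + 0.35·π_3
π_2 = 0.3·π_1 + 0.4·π_2 + 0.2·π_3
Solving with the normalization constraint gives π = (0.3841, 0.2980, 0.3179).
So the stationary probability of square A is 0.2980.

0.2980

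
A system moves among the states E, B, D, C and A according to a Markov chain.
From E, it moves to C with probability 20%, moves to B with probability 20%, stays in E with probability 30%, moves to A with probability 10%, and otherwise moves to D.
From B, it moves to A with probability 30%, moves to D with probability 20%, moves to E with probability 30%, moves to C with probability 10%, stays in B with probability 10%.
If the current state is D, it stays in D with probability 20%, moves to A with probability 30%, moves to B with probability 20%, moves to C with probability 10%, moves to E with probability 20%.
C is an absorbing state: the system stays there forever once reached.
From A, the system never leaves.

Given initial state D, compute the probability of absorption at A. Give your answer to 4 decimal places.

0.6694

Let h(s) be the probability of absorption at A starting from transient state s. Then h(A) = 1 and h(C) = 0. By first-step analysis:
h(E) = 0.3·h(E) + 0.2·h(B) + 0.2·h(D) + 0.2·0 + 0.1·1
h(B) = 0.3·h(E) + 0.1·h(B) + 0.2·h(D) + 0.1·0 + 0.3·1
h(D) = 0.2·h(E) + 0.2·h(B) + 0.2·h(D) + 0.1·0 + 0.3·1
Solving: h(E) = 0.5215, h(B) = 0.6559, h(D) = 0.6694.
Starting from D, the probability is 0.6694.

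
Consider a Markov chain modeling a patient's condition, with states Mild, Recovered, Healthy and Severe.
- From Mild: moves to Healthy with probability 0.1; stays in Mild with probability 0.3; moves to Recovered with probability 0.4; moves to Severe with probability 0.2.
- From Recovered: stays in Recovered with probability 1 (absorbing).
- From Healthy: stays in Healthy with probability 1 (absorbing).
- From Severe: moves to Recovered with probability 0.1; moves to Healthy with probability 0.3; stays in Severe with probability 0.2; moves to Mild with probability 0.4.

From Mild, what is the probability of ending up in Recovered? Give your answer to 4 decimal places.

Let h(s) be the probability of absorption at Recovered starting from transient state s. Then h(Recovered) = 1 and h(Healthy) = 0. By first-step analysis:
h(Mild) = 0.3·h(Mild) + 0.4·1 + 0.1·0 + 0.2·h(Severe)
h(Severe) = 0.4·h(Mild) + 0.1·1 + 0.3·0 + 0.2·h(Severe)
Solving: h(Mild) = 0.7083, h(Severe) = 0.4792.
Starting from Mild, the probability is 0.7083.

0.7083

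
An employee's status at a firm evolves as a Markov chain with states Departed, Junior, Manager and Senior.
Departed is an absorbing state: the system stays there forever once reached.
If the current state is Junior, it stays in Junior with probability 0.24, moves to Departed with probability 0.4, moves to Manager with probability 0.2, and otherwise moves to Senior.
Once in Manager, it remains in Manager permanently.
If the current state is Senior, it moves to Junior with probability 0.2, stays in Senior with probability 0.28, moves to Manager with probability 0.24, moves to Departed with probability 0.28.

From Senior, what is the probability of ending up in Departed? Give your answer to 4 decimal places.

Let h(s) be the probability of absorption at Departed starting from transient state s. Then h(Departed) = 1 and h(Manager) = 0. By first-step analysis:
h(Junior) = 0.4·1 + 0.24·h(Junior) + 0.2·0 + 0.16·h(Senior)
h(Senior) = 0.28·1 + 0.2·h(Junior) + 0.24·0 + 0.28·h(Senior)
Solving: h(Junior) = 0.6460, h(Senior) = 0.5683.
Starting from Senior, the probability is 0.5683.

0.5683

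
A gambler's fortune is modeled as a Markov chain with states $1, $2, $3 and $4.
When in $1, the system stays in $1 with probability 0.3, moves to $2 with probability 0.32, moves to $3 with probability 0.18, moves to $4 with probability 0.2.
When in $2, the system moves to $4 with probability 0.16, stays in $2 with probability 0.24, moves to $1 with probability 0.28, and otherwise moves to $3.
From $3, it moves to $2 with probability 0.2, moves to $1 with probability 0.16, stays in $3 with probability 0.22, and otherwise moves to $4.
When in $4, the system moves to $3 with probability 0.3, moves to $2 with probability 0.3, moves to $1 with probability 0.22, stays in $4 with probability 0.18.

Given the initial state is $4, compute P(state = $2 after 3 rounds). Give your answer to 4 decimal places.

Propagate the distribution vector 3 rounds from $4.
After 0 rounds: (0.0000, 0.0000, 0.0000, 1.0000)
After 1 round: (0.2200, 0.3000, 0.3000, 0.1800)
After 2 rounds: (0.2376, 0.2564, 0.2556, 0.2504)
After 3 rounds: (0.2391, 0.2638, 0.2562, 0.2410)
P(in $2 after 3 rounds) = 0.2638

0.2638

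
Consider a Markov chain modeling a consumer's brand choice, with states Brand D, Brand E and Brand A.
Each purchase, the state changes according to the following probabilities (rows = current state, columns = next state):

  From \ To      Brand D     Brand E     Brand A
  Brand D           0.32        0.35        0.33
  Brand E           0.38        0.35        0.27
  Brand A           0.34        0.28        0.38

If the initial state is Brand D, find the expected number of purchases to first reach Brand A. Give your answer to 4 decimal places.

Let t(s) be the expected number of purchases to first reach Brand A from state s, with t(Brand A) = 0. Conditioning on the first purchase:
t(Brand D) = 1 + 0.32·t(Brand D) + 0.35·t(Brand E)
t(Brand E) = 1 + 0.38·t(Brand D) + 0.35·t(Brand E)
Solving: t(Brand D) = 3.2362, t(Brand E) = 3.4304.
Expected purchases from Brand D to Brand A: 3.2362.

3.2362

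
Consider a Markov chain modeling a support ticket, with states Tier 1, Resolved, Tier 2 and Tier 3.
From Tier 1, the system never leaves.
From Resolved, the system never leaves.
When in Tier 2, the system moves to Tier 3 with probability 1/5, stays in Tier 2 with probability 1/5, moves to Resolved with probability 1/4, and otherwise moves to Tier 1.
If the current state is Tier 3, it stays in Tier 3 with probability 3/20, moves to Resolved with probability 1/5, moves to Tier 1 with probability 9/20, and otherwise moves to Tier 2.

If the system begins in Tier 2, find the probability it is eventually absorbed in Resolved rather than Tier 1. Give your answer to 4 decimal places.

0.3945

Let h(s) be the probability of absorption at Resolved starting from transient state s. Then h(Resolved) = 1 and h(Tier 1) = 0. By first-step analysis:
h(Tier 2) = 0.35·0 + 0.25·1 + 0.2·h(Tier 2) + 0.2·h(Tier 3)
h(Tier 3) = 0.45·0 + 0.2·1 + 0.2·h(Tier 2) + 0.15·h(Tier 3)
Solving: h(Tier 2) = 0.3945, h(Tier 3) = 0.3281.
Starting from Tier 2, the probability is 0.3945.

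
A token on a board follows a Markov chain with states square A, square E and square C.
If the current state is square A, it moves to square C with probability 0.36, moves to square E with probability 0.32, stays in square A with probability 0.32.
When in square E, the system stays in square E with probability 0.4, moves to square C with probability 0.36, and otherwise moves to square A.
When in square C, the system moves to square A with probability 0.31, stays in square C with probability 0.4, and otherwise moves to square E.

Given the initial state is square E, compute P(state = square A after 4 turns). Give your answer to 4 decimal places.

Propagate the distribution vector 4 turns from square E.
After 0 turns: (0.0000, 1.0000, 0.0000)
After 1 turn: (0.2400, 0.4000, 0.3600)
After 2 turns: (0.2844, 0.3412, 0.3744)
After 3 turns: (0.2890, 0.3361, 0.3750)
After 4 turns: (0.2894, 0.3356, 0.3750)
P(in square A after 4 turns) = 0.2894

0.2894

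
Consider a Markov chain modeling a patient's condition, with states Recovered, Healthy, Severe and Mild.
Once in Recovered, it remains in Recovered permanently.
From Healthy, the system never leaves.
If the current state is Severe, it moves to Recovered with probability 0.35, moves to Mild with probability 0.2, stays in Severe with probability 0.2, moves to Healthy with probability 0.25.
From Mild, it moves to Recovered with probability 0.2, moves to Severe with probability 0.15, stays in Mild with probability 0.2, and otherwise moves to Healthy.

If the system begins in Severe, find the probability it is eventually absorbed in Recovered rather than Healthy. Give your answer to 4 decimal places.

Let h(s) be the probability of absorption at Recovered starting from transient state s. Then h(Recovered) = 1 and h(Healthy) = 0. By first-step analysis:
h(Severe) = 0.35·1 + 0.25·0 + 0.2·h(Severe) + 0.2·h(Mild)
h(Mild) = 0.2·1 + 0.45·0 + 0.15·h(Severe) + 0.2·h(Mild)
Solving: h(Severe) = 0.5246, h(Mild) = 0.3484.
Starting from Severe, the probability is 0.5246.

0.5246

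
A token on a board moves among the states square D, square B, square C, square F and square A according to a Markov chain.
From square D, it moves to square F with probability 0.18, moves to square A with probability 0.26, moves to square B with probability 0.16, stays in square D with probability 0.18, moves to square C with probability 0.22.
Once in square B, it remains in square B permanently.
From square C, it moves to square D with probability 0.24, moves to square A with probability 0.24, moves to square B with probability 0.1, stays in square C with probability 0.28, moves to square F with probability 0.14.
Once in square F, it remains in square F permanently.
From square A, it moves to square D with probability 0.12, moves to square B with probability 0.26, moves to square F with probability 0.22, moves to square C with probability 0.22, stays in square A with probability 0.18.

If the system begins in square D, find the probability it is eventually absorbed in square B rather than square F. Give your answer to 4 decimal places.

0.4850

Let h(s) be the probability of absorption at square B starting from transient state s. Then h(square B) = 1 and h(square F) = 0. By first-step analysis:
h(square D) = 0.18·h(square D) + 0.16·1 + 0.22·h(square C) + 0.18·0 + 0.26·h(square A)
h(square C) = 0.24·h(square D) + 0.1·1 + 0.28·h(square C) + 0.14·0 + 0.24·h(square A)
h(square A) = 0.12·h(square D) + 0.26·1 + 0.22·h(square C) + 0.22·0 + 0.18·h(square A)
Solving: h(square D) = 0.4850, h(square C) = 0.4721, h(square A) = 0.5147.
Starting from square D, the probability is 0.4850.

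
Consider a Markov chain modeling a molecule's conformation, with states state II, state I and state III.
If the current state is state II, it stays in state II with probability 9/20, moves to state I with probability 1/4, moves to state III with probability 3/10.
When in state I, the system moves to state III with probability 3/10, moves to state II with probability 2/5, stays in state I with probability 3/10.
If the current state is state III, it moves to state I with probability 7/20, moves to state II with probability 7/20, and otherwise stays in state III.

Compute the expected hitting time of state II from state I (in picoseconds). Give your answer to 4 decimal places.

Let t(s) be the expected number of picoseconds to first reach state II from state s, with t(state II) = 0. Conditioning on the first picosecond:
t(state I) = 1 + 0.3·t(state I) + 0.3·t(state III)
t(state III) = 1 + 0.35·t(state I) + 0.3·t(state III)
Solving: t(state I) = 2.5974, t(state III) = 2.7273.
Expected picoseconds from state I to state II: 2.5974.

2.5974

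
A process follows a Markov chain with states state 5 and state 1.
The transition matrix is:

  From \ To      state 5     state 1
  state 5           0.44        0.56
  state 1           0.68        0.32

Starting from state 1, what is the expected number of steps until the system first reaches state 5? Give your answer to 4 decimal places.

Let t(s) be the expected number of steps to first reach state 5 from state s, with t(state 5) = 0. Conditioning on the first step:
t(state 1) = 1 + 0.32·t(state 1)
Solving: t(state 1) = 1.4706.
Expected steps from state 1 to state 5: 1.4706.

1.4706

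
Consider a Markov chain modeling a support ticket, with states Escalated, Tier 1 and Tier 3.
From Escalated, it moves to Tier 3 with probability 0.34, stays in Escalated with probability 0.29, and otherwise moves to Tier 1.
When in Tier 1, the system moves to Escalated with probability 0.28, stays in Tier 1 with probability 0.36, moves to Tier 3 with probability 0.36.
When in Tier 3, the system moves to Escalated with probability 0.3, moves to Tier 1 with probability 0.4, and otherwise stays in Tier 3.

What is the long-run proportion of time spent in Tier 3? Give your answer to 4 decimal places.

0.3342

Let the stationary distribution be π with π = πP and π_1 + π_2 + π_3 = 1.
π_1 = 0.29·π_1 + 0.28·π_2 + 0.3·π_3
π_2 = 0.37·π_1 + 0.36·π_2 + 0.4·π_3
Solving with the normalization constraint gives π = (0.2896, 0.3763, 0.3342).
So the stationary probability of Tier 3 is 0.3342.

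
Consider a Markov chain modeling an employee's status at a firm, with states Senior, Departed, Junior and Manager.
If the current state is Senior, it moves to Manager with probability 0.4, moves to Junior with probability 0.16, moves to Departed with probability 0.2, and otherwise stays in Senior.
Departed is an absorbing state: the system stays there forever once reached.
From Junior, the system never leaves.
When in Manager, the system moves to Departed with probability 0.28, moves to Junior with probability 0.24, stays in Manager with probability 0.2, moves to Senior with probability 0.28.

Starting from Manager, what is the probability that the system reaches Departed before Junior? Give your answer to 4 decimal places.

Let h(s) be the probability of absorption at Departed starting from transient state s. Then h(Departed) = 1 and h(Junior) = 0. By first-step analysis:
h(Senior) = 0.24·h(Senior) + 0.2·1 + 0.16·0 + 0.4·h(Manager)
h(Manager) = 0.28·h(Senior) + 0.28·1 + 0.24·0 + 0.2·h(Manager)
Solving: h(Senior) = 0.5484, h(Manager) = 0.5419.
Starting from Manager, the probability is 0.5419.

0.5419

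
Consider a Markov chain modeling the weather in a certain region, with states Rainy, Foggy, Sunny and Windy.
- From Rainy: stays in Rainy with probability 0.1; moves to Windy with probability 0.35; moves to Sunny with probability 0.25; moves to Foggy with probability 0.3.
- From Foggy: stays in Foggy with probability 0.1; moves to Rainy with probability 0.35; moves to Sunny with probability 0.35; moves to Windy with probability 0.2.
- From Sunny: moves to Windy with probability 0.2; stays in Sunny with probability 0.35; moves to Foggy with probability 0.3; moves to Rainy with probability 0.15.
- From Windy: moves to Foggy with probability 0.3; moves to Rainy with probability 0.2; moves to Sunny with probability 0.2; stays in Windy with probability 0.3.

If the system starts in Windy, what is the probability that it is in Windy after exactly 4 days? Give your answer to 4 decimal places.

Propagate the distribution vector 4 days from Windy.
After 0 days: (0.0000, 0.0000, 0.0000, 1.0000)
After 1 day: (0.2000, 0.3000, 0.2000, 0.3000)
After 2 days: (0.2150, 0.2400, 0.2850, 0.2600)
After 3 days: (0.2003, 0.2520, 0.2895, 0.2583)
After 4 days: (0.2033, 0.2496, 0.2912, 0.2559)
P(in Windy after 4 days) = 0.2559

0.2559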